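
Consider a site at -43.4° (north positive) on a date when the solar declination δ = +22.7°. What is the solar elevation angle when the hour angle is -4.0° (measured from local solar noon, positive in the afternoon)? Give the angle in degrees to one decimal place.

With φ = -43.4°, δ = 22.7°, H = -4.00°: sin φ sin δ = -0.2652, cos φ cos δ cos H = 0.6687, so cos θ_z = 0.4035.
θ_z = arccos(0.4035) = 66.20°, so the elevation is 90° − 66.20° = 23.80°.

23.8°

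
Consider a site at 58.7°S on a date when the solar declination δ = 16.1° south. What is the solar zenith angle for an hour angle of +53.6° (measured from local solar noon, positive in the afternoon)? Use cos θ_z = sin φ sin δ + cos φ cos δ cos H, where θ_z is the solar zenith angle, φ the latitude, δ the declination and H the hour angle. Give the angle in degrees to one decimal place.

57.8°

cos θ_z = sin(-58.7°) sin(-16.1°) + cos(-58.7°) cos(-16.1°) cos(53.60°) = 0.2370 + 0.2962 = 0.5332.
θ_z = arccos(0.5332) = 57.78°.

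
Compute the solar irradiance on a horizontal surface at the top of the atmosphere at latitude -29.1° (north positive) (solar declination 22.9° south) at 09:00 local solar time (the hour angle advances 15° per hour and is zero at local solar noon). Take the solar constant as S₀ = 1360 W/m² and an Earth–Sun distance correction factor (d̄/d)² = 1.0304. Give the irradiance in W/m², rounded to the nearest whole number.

1063 W/m²

Hour angle H = 15° × (9 − 12) = -45.00°.
With φ = -29.1°, δ = -22.9°, H = -45.00°: sin φ sin δ = 0.1892, cos φ cos δ cos H = 0.5692, so cos θ_z = 0.7584.
Top-of-atmosphere irradiance = S₀ (d̄/d)² cos θ_z = 1360 × 1.0304 × 0.7584 = 1062.78 W/m².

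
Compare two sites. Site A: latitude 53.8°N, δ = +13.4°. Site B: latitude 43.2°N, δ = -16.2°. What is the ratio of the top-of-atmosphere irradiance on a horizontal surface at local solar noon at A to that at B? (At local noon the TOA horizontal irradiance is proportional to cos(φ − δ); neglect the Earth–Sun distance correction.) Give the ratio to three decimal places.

1.496

A: cos θ_z = cos(53.8° − (13.4°)) = 0.7615.
B: cos θ_z = cos(43.2° − (-16.2°)) = 0.5090.
Ratio A/B = 0.7615 / 0.5090 = 1.4961.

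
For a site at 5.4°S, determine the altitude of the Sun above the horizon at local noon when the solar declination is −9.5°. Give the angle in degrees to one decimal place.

At local solar noon the hour angle is zero, so the elevation is 90° − |φ − δ| = 90° − |-5.4° − (-9.5°)| = 90° − 4.1° = 85.9°.

85.9°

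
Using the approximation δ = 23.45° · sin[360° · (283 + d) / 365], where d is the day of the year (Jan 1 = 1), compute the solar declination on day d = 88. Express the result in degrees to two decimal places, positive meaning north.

360 × (283 + 88) / 365 = 365.918°; sin(365.918°) = 0.1031.
δ = 23.45 × 0.1031 = 2.418° ≈ +2.42°.

+2.42°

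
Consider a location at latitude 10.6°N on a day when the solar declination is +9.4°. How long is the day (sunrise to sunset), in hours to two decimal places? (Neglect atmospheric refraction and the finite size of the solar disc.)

12.24 hours

cos H_s = −tan(10.6°) · tan(9.4°) = -0.0310, so H_s = arccos(-0.0310) = 91.78°.
Day length = 2 H_s / 15° h⁻¹ = 183.56° / 15 = 12.237 h.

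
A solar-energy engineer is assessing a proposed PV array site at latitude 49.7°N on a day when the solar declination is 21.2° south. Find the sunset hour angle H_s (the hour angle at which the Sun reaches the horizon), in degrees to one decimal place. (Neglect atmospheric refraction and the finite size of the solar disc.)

−tan φ tan δ = −(1.1792)(-0.3879) = 0.4574; H_s = arccos(0.4574) = 62.78°.

62.8°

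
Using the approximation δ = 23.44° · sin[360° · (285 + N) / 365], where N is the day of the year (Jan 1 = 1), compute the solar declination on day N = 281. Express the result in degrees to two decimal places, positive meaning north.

-7.34°

360 × (285 + 281) / 365 = 558.247°; sin(558.247°) = -0.3131.
δ = 23.44 × -0.3131 = -7.339° ≈ -7.34°.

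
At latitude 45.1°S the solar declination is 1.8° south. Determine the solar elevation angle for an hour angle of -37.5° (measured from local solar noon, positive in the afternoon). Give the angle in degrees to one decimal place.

cos θ_z = sin(-45.1°) sin(-1.8°) + cos(-45.1°) cos(-1.8°) cos(-37.50°) = 0.0222 + 0.5597 = 0.5819.
θ_z = arccos(0.5819) = 54.42°, so the elevation is 90° − 54.42° = 35.58°.

35.6°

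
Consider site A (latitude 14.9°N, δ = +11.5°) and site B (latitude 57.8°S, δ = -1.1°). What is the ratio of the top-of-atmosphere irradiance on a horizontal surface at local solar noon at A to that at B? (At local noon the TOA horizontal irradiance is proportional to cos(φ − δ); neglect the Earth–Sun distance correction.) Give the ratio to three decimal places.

A: cos θ_z = cos(14.9° − (11.5°)) = 0.9982.
B: cos θ_z = cos(-57.8° − (-1.1°)) = 0.5490.
Ratio A/B = 0.9982 / 0.5490 = 1.8182.

1.818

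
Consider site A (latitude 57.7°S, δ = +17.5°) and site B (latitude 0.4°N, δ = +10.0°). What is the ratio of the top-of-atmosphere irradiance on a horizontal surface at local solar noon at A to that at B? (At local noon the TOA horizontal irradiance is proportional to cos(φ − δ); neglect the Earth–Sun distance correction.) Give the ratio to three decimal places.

A: cos θ_z = cos(-57.7° − (17.5°)) = 0.2554.
B: cos θ_z = cos(0.4° − (10.0°)) = 0.9860.
Ratio A/B = 0.2554 / 0.9860 = 0.2590.

0.259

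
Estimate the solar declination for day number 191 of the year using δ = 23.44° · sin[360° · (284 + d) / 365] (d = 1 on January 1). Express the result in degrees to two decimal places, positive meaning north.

360 × (284 + 191) / 365 = 468.493°; sin(468.493°) = 0.9484.
δ = 23.44 × 0.9484 = 22.230° ≈ +22.23°.

+22.23°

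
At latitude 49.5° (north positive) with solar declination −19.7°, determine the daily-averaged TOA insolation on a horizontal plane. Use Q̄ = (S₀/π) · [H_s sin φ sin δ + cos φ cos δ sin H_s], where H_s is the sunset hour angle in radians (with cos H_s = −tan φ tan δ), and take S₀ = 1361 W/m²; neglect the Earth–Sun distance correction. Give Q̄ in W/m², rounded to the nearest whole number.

cos H_s = −tan(49.5°) · tan(-19.7°) = 0.4192, so H_s = arccos(0.4192) = 65.22°. In radians, H_s = 1.1383.
H_s sin φ sin δ = 1.1383 × 0.7604 × -0.3371 = -0.2918.
cos φ cos δ sin H_s = 0.6494 × 0.9415 × 0.9079 = 0.5551.
Q̄ = (1361/π) × (-0.2918 + 0.5551) = 433.22 × 0.2633 = 114.07 W/m².

114 W/m²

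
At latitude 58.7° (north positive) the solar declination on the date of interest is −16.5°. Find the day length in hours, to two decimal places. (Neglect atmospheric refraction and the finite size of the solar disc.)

8.11 hours

The sunset hour angle satisfies cos H_s = −tan φ tan δ = 0.4872, giving H_s = 60.84°.
Day length = 2 H_s / 15° h⁻¹ = 121.68° / 15 = 8.112 h.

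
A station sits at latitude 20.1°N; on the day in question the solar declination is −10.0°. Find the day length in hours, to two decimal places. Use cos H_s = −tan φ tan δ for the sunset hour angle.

The sunset hour angle satisfies cos H_s = −tan φ tan δ = 0.0645, giving H_s = 86.30°.
Day length = 2 H_s / 15° h⁻¹ = 172.60° / 15 = 11.507 h.

11.51 hours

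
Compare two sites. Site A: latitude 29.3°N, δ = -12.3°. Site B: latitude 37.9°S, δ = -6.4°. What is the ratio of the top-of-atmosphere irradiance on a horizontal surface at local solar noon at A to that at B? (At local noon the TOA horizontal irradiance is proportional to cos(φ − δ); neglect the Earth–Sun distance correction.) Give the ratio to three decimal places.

A: cos θ_z = cos(29.3° − (-12.3°)) = 0.7478.
B: cos θ_z = cos(-37.9° − (-6.4°)) = 0.8526.
Ratio A/B = 0.7478 / 0.8526 = 0.8771.

0.877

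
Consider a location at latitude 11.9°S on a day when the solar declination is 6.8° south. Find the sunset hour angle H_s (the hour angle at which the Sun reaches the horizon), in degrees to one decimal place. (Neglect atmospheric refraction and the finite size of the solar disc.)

−tan φ tan δ = −(-0.2107)(-0.1192) = -0.0251; H_s = arccos(-0.0251) = 91.44°.

91.4°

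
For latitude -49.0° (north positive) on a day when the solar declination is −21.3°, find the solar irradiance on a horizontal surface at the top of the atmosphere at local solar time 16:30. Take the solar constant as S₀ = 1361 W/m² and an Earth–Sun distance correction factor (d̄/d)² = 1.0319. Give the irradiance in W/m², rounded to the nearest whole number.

Hour angle H = 15° × (16.5 − 12) = 67.50°.
cos θ_z = sin φ sin δ + cos φ cos δ cos H = (-0.7547)(-0.3633) + (0.6561)(0.9317)(0.3827) = 0.5081.
Top-of-atmosphere irradiance = S₀ (d̄/d)² cos θ_z = 1361 × 1.0319 × 0.5081 = 713.58 W/m².

714 W/m²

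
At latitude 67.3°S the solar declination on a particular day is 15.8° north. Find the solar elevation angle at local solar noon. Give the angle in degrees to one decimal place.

At local solar noon the hour angle is zero, so the elevation is 90° − |φ − δ| = 90° − |-67.3° − (15.8°)| = 90° − 83.1° = 6.9°.

6.9°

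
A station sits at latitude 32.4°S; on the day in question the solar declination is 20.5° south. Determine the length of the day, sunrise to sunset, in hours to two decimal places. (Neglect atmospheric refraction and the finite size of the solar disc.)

cos H_s = −tan(-32.4°) · tan(-20.5°) = -0.2373, so H_s = arccos(-0.2373) = 103.73°.
Day length = 2 H_s / 15° h⁻¹ = 207.46° / 15 = 13.831 h.

13.83 hours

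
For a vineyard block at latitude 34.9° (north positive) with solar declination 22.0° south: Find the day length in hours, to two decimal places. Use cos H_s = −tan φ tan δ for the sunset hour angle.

9.82 hours

cos H_s = −tan(34.9°) · tan(-22.0°) = 0.2819, so H_s = arccos(0.2819) = 73.63°.
Day length = 2 H_s / 15° h⁻¹ = 147.26° / 15 = 9.817 h.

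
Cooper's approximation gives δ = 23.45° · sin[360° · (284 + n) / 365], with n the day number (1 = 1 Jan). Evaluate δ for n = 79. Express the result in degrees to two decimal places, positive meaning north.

-0.81°

360 × (284 + 79) / 365 = 358.027°; sin(358.027°) = -0.0344.
δ = 23.45 × -0.0344 = -0.807° ≈ -0.81°.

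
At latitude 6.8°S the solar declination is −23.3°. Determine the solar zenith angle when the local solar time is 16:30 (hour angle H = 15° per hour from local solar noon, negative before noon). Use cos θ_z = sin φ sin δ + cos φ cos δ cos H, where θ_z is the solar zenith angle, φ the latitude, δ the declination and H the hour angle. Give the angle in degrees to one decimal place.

66.7°

Hour angle H = 15° × (16.5 − 12) = 67.50°.
cos θ_z = sin φ sin δ + cos φ cos δ cos H = (-0.1184)(-0.3955) + (0.9930)(0.9184)(0.3827) = 0.3958.
θ_z = arccos(0.3958) = 66.68°.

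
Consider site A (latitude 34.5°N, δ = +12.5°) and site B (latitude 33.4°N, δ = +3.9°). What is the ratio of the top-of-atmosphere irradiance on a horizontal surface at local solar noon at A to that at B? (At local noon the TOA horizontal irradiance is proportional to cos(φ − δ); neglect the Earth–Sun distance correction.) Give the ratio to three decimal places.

A: cos θ_z = cos(34.5° − (12.5°)) = 0.9272.
B: cos θ_z = cos(33.4° − (3.9°)) = 0.8704.
Ratio A/B = 0.9272 / 0.8704 = 1.0653.

1.065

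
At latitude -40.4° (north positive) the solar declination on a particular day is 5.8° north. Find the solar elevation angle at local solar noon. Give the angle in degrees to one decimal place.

43.8°

At local solar noon the hour angle is zero, so the elevation is 90° − |φ − δ| = 90° − |-40.4° − (5.8°)| = 90° − 46.2° = 43.8°.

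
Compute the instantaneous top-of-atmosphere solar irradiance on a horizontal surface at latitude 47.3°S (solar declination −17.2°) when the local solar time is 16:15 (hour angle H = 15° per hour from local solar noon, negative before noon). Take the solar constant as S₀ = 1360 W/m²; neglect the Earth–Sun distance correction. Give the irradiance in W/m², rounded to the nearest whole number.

685 W/m²

Hour angle H = 15° × (16.25 − 12) = 63.75°.
With φ = -47.3°, δ = -17.2°, H = 63.75°: sin φ sin δ = 0.2173, cos φ cos δ cos H = 0.2865, so cos θ_z = 0.5038.
Top-of-atmosphere irradiance = S₀ cos θ_z = 1360 × 0.5038 = 685.17 W/m².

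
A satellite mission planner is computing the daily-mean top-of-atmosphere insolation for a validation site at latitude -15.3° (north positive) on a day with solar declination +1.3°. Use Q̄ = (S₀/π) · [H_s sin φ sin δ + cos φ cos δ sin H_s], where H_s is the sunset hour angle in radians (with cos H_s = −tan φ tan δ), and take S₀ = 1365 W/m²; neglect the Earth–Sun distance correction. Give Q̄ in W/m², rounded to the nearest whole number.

415 W/m²

−tan φ tan δ = −(-0.2736)(0.0227) = 0.0062; H_s = arccos(0.0062) = 89.64°. In radians, H_s = 1.5645.
H_s sin φ sin δ = 1.5645 × -0.2639 × 0.0227 = -0.0094.
cos φ cos δ sin H_s = 0.9646 × 0.9997 × 1.0000 = 0.9643.
Q̄ = (1365/π) × (-0.0094 + 0.9643) = 434.49 × 0.9549 = 414.89 W/m².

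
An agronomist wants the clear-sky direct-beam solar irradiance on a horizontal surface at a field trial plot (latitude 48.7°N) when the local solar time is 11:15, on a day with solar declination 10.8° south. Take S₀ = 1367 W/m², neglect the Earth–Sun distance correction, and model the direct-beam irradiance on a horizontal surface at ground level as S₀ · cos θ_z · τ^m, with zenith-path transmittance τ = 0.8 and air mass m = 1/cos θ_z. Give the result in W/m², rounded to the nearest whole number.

431 W/m²

Hour angle H = 15° × (11.25 − 12) = -11.25°.
cos θ_z = sin(48.7°) sin(-10.8°) + cos(48.7°) cos(-10.8°) cos(-11.25°) = -0.1408 + 0.6359 = 0.4951.
Air mass m = 1/cos θ_z = 1/0.4951 = 2.020; τ^m = 0.8^2.020 = 0.6372.
Surface direct beam = 1367 × 0.4951 × 0.6372 = 431.26 W/m².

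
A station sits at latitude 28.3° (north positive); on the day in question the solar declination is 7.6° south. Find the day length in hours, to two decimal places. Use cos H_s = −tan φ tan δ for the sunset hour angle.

The sunset hour angle satisfies cos H_s = −tan φ tan δ = 0.0718, giving H_s = 85.88°.
Day length = 2 H_s / 15° h⁻¹ = 171.76° / 15 = 11.451 h.

11.45 hours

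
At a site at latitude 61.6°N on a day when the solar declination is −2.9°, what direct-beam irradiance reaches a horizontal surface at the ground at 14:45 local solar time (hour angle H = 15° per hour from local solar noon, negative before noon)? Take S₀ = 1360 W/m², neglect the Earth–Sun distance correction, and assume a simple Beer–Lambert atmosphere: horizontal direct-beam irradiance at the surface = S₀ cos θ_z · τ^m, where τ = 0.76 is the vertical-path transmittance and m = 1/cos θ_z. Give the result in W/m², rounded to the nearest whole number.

177 W/m²

Hour angle H = 15° × (14.75 − 12) = 41.25°.
With φ = 61.6°, δ = -2.9°, H = 41.25°: sin φ sin δ = -0.0445, cos φ cos δ cos H = 0.3571, so cos θ_z = 0.3126.
Air mass m = 1/cos θ_z = 1/0.3126 = 3.199; τ^m = 0.76^3.199 = 0.4156.
Surface direct beam = 1360 × 0.3126 × 0.4156 = 176.69 W/m².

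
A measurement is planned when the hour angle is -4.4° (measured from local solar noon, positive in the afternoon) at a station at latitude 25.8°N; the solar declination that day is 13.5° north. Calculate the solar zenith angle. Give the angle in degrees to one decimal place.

cos θ_z = sin φ sin δ + cos φ cos δ cos H = (0.4352)(0.2334) + (0.9003)(0.9724)(0.9971) = 0.9745.
θ_z = arccos(0.9745) = 12.97°.

13.0°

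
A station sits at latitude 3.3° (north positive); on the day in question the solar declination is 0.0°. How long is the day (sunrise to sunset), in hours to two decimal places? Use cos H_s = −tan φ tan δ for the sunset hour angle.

12.00 hours

−tan φ tan δ = −(0.0577)(0.0000) = 0.0000; H_s = arccos(0.0000) = 90.00°.
Day length = 2 H_s / 15° h⁻¹ = 180.00° / 15 = 12.000 h.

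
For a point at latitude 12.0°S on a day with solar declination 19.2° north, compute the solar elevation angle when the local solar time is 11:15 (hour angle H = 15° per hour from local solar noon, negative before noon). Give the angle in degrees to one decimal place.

Hour angle H = 15° × (11.25 − 12) = -11.25°.
cos θ_z = sin φ sin δ + cos φ cos δ cos H = (-0.2079)(0.3289) + (0.9781)(0.9444)(0.9808) = 0.8376.
θ_z = arccos(0.8376) = 33.11°, so the elevation is 90° − 33.11° = 56.89°.

56.9°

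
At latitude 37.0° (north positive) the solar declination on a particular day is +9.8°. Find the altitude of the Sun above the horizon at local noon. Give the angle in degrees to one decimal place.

At local solar noon the hour angle is zero, so the elevation is 90° − |φ − δ| = 90° − |37.0° − (9.8°)| = 90° − 27.2° = 62.8°.

62.8°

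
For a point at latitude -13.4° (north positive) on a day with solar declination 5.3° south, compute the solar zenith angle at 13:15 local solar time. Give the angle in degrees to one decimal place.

Hour angle H = 15° × (13.25 − 12) = 18.75°.
cos θ_z = sin(-13.4°) sin(-5.3°) + cos(-13.4°) cos(-5.3°) cos(18.75°) = 0.0214 + 0.9172 = 0.9386.
θ_z = arccos(0.9386) = 20.18°.

20.2°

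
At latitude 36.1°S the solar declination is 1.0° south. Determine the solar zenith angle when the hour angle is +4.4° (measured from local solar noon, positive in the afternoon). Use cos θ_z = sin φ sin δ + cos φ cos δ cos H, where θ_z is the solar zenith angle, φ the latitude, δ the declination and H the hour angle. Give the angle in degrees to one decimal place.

35.3°

With φ = -36.1°, δ = -1.0°, H = 4.40°: sin φ sin δ = 0.0103, cos φ cos δ cos H = 0.8055, so cos θ_z = 0.8158.
θ_z = arccos(0.8158) = 35.33°.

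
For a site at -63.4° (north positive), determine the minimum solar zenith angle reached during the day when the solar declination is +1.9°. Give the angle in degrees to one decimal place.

65.3°

At local solar noon the hour angle is zero, so the zenith angle is |φ − δ| = |-63.4° − (1.9°)| = 65.3°.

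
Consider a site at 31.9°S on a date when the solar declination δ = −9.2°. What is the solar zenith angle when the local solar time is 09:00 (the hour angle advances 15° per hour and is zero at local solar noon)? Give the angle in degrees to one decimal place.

47.4°

Hour angle H = 15° × (9 − 12) = -45.00°.
With φ = -31.9°, δ = -9.2°, H = -45.00°: sin φ sin δ = 0.0845, cos φ cos δ cos H = 0.5926, so cos θ_z = 0.6771.
θ_z = arccos(0.6771) = 47.38°.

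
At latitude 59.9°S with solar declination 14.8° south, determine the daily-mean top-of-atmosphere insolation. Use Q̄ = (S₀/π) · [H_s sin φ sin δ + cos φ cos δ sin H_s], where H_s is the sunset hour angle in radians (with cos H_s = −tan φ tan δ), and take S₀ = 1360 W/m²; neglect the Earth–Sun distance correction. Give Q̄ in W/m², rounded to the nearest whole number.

−tan φ tan δ = −(-1.7251)(-0.2642) = -0.4558; H_s = arccos(-0.4558) = 117.12°. In radians, H_s = 2.0441.
H_s sin φ sin δ = 2.0441 × -0.8652 × -0.2554 = 0.4517.
cos φ cos δ sin H_s = 0.5015 × 0.9668 × 0.8901 = 0.4316.
Q̄ = (1360/π) × (0.4517 + 0.4316) = 432.90 × 0.8833 = 382.38 W/m².

382 W/m²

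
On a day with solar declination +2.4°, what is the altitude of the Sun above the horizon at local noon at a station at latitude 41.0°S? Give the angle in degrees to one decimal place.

At local solar noon the hour angle is zero, so the elevation is 90° − |φ − δ| = 90° − |-41.0° − (2.4°)| = 90° − 43.4° = 46.6°.

46.6°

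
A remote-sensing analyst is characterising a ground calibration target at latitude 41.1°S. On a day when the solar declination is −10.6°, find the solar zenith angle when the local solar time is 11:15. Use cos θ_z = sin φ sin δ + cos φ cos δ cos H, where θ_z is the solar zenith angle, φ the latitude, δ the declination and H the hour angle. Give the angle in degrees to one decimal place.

Hour angle H = 15° × (11.25 − 12) = -11.25°.
With φ = -41.1°, δ = -10.6°, H = -11.25°: sin φ sin δ = 0.1209, cos φ cos δ cos H = 0.7265, so cos θ_z = 0.8474.
θ_z = arccos(0.8474) = 32.07°.

32.1°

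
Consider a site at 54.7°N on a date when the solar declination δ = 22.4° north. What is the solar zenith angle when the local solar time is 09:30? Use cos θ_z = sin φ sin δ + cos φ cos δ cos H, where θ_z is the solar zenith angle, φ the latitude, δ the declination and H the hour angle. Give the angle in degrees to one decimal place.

Hour angle H = 15° × (9.5 − 12) = -37.50°.
cos θ_z = sin φ sin δ + cos φ cos δ cos H = (0.8161)(0.3811) + (0.5779)(0.9245)(0.7934) = 0.7349.
θ_z = arccos(0.7349) = 42.70°.

42.7°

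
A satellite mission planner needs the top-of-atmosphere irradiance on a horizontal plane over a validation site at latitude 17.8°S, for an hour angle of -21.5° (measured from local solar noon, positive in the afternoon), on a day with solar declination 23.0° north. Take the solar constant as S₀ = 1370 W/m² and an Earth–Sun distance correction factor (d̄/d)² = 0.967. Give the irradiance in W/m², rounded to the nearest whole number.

cos θ_z = sin φ sin δ + cos φ cos δ cos H = (-0.3057)(0.3907) + (0.9521)(0.9205)(0.9304) = 0.6960.
Top-of-atmosphere irradiance = S₀ (d̄/d)² cos θ_z = 1370 × 0.967 × 0.6960 = 922.05 W/m².

922 W/m²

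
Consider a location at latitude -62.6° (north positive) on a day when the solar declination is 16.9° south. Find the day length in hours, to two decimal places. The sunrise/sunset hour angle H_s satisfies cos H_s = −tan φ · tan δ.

cos H_s = −tan(-62.6°) · tan(-16.9°) = -0.5861, so H_s = arccos(-0.5861) = 125.88°.
Day length = 2 H_s / 15° h⁻¹ = 251.76° / 15 = 16.784 h.

16.78 hours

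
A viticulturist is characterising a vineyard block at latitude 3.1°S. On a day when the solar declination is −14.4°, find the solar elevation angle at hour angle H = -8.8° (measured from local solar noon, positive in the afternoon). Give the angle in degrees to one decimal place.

75.7°

cos θ_z = sin φ sin δ + cos φ cos δ cos H = (-0.0541)(-0.2487) + (0.9985)(0.9686)(0.9882) = 0.9692.
θ_z = arccos(0.9692) = 14.26°, so the elevation is 90° − 14.26° = 75.74°.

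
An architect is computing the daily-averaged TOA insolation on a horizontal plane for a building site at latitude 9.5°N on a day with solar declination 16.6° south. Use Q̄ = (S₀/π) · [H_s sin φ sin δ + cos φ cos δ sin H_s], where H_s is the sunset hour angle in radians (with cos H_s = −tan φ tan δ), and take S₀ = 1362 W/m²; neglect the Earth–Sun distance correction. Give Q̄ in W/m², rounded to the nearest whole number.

378 W/m²

The sunset hour angle satisfies cos H_s = −tan φ tan δ = 0.0499, giving H_s = 87.14°. In radians, H_s = 1.5209.
H_s sin φ sin δ = 1.5209 × 0.1650 × -0.2857 = -0.0717.
cos φ cos δ sin H_s = 0.9863 × 0.9583 × 0.9988 = 0.9440.
Q̄ = (1362/π) × (-0.0717 + 0.9440) = 433.54 × 0.8723 = 378.18 W/m².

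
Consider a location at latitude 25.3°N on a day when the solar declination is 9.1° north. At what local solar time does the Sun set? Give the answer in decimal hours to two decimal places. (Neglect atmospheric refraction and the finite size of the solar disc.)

cos H_s = −tan(25.3°) · tan(9.1°) = -0.0757, so H_s = arccos(-0.0757) = 94.34°.
Sunset is at 12 + H_s/15 = 12 + 6.289 = 18.289 h local solar time.

18.29 h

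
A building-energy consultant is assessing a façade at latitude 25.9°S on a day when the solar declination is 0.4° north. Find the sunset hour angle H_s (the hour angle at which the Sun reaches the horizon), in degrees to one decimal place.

89.8°

−tan φ tan δ = −(-0.4856)(0.0070) = 0.0034; H_s = arccos(0.0034) = 89.81°.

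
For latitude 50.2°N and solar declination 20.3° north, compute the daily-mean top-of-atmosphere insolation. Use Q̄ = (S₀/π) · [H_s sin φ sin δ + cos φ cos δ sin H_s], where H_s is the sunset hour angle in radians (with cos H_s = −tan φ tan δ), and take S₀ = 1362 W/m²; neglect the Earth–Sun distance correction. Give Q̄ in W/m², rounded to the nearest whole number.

The sunset hour angle satisfies cos H_s = −tan φ tan δ = -0.4440, giving H_s = 116.36°. In radians, H_s = 2.0309.
H_s sin φ sin δ = 2.0309 × 0.7683 × 0.3469 = 0.5413.
cos φ cos δ sin H_s = 0.6401 × 0.9379 × 0.8960 = 0.5379.
Q̄ = (1362/π) × (0.5413 + 0.5379) = 433.54 × 1.0792 = 467.88 W/m².

468 W/m²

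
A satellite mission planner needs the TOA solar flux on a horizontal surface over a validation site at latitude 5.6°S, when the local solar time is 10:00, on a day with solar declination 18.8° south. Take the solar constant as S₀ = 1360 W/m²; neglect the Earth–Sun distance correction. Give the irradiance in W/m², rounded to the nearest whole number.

Hour angle H = 15° × (10 − 12) = -30.00°.
cos θ_z = sin(-5.6°) sin(-18.8°) + cos(-5.6°) cos(-18.8°) cos(-30.00°) = 0.0314 + 0.8159 = 0.8473.
Top-of-atmosphere irradiance = S₀ cos θ_z = 1360 × 0.8473 = 1152.33 W/m².

1152 W/m²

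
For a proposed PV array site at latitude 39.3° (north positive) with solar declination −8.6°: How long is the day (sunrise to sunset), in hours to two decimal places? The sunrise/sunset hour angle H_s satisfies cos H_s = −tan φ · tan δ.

The sunset hour angle satisfies cos H_s = −tan φ tan δ = 0.1238, giving H_s = 82.89°.
Day length = 2 H_s / 15° h⁻¹ = 165.78° / 15 = 11.052 h.

11.05 hours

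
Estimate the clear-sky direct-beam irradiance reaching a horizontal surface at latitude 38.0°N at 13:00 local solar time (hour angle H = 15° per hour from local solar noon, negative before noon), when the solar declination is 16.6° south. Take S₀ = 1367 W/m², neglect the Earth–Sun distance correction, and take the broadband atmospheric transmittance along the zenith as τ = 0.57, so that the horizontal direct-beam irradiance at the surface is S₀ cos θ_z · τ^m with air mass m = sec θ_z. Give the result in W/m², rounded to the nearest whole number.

Hour angle H = 15° × (13 − 12) = 15.00°.
With φ = 38.0°, δ = -16.6°, H = 15.00°: sin φ sin δ = -0.1759, cos φ cos δ cos H = 0.7294, so cos θ_z = 0.5535.
Air mass m = 1/cos θ_z = 1/0.5535 = 1.807; τ^m = 0.57^1.807 = 0.3621.
Surface direct beam = 1367 × 0.5535 × 0.3621 = 273.98 W/m².

274 W/m²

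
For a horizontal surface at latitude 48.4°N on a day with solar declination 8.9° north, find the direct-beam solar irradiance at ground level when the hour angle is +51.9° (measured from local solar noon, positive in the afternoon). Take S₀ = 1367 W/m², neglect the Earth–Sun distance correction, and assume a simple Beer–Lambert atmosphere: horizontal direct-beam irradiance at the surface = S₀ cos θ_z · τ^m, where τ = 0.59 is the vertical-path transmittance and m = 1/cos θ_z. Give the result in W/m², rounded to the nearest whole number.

cos θ_z = sin φ sin δ + cos φ cos δ cos H = (0.7478)(0.1547) + (0.6639)(0.9880)(0.6170) = 0.5204.
Air mass m = 1/cos θ_z = 1/0.5204 = 1.922; τ^m = 0.59^1.922 = 0.3627.
Surface direct beam = 1367 × 0.5204 × 0.3627 = 258.02 W/m².

258 W/m²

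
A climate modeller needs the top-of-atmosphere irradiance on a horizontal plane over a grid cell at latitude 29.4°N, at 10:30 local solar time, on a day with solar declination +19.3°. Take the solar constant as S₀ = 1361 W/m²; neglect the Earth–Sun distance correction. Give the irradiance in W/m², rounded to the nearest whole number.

Hour angle H = 15° × (10.5 − 12) = -22.50°.
cos θ_z = sin φ sin δ + cos φ cos δ cos H = (0.4909)(0.3305) + (0.8712)(0.9438)(0.9239) = 0.9219.
Top-of-atmosphere irradiance = S₀ cos θ_z = 1361 × 0.9219 = 1254.71 W/m².

1255 W/m²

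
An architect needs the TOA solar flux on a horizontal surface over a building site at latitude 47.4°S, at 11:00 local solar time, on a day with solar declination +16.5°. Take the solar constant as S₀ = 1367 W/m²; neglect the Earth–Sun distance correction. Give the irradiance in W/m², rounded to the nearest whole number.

Hour angle H = 15° × (11 − 12) = -15.00°.
With φ = -47.4°, δ = 16.5°, H = -15.00°: sin φ sin δ = -0.2091, cos φ cos δ cos H = 0.6269, so cos θ_z = 0.4178.
Top-of-atmosphere irradiance = S₀ cos θ_z = 1367 × 0.4178 = 571.13 W/m².

571 W/m²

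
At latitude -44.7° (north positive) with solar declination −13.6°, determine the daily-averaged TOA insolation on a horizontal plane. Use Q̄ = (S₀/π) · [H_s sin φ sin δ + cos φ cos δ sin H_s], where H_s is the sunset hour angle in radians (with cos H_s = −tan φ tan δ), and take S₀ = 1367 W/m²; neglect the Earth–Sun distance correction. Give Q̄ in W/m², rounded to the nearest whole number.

cos H_s = −tan(-44.7°) · tan(-13.6°) = -0.2394, so H_s = arccos(-0.2394) = 103.85°. In radians, H_s = 1.8125.
H_s sin φ sin δ = 1.8125 × -0.7034 × -0.2351 = 0.2997.
cos φ cos δ sin H_s = 0.7108 × 0.9720 × 0.9709 = 0.6708.
Q̄ = (1367/π) × (0.2997 + 0.6708) = 435.13 × 0.9705 = 422.29 W/m².

422 W/m²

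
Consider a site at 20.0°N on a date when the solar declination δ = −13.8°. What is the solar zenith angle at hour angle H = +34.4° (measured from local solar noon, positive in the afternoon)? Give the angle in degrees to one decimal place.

cos θ_z = sin φ sin δ + cos φ cos δ cos H = (0.3420)(-0.2385) + (0.9397)(0.9711)(0.8251) = 0.6714.
θ_z = arccos(0.6714) = 47.82°.

47.8°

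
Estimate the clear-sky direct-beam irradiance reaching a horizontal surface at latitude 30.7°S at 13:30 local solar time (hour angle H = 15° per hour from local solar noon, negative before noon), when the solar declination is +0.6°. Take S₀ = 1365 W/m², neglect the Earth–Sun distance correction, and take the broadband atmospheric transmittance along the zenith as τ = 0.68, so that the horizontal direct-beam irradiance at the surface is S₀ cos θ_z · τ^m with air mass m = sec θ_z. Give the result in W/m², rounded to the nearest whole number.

Hour angle H = 15° × (13.5 − 12) = 22.50°.
cos θ_z = sin(-30.7°) sin(0.6°) + cos(-30.7°) cos(0.6°) cos(22.50°) = -0.0053 + 0.7944 = 0.7891.
Air mass m = 1/cos θ_z = 1/0.7891 = 1.267; τ^m = 0.68^1.267 = 0.6135.
Surface direct beam = 1365 × 0.7891 × 0.6135 = 660.81 W/m².

661 W/m²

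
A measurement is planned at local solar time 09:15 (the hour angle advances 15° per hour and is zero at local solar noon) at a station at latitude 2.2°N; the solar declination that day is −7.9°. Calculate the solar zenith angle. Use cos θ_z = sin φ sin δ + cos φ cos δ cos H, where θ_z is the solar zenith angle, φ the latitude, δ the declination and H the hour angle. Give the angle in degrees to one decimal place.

42.4°

Hour angle H = 15° × (9.25 − 12) = -41.25°.
cos θ_z = sin φ sin δ + cos φ cos δ cos H = (0.0384)(-0.1374) + (0.9993)(0.9905)(0.7518) = 0.7389.
θ_z = arccos(0.7389) = 42.36°.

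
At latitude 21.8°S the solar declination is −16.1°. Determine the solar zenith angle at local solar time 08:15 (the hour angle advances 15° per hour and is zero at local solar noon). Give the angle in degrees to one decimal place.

53.2°

Hour angle H = 15° × (8.25 − 12) = -56.25°.
With φ = -21.8°, δ = -16.1°, H = -56.25°: sin φ sin δ = 0.1030, cos φ cos δ cos H = 0.4956, so cos θ_z = 0.5986.
θ_z = arccos(0.5986) = 53.23°.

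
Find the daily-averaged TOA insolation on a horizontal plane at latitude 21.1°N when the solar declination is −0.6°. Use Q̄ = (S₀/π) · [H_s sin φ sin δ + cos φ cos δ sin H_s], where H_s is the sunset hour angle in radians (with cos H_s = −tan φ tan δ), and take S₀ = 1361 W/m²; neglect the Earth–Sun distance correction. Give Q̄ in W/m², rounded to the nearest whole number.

The sunset hour angle satisfies cos H_s = −tan φ tan δ = 0.0040, giving H_s = 89.77°. In radians, H_s = 1.5668.
H_s sin φ sin δ = 1.5668 × 0.3600 × -0.0105 = -0.0059.
cos φ cos δ sin H_s = 0.9330 × 0.9999 × 1.0000 = 0.9329.
Q̄ = (1361/π) × (-0.0059 + 0.9329) = 433.22 × 0.9270 = 401.59 W/m².

402 W/m²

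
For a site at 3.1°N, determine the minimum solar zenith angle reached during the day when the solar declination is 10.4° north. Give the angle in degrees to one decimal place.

7.3°

At local solar noon the hour angle is zero, so the zenith angle is |φ − δ| = |3.1° − (10.4°)| = 7.3°.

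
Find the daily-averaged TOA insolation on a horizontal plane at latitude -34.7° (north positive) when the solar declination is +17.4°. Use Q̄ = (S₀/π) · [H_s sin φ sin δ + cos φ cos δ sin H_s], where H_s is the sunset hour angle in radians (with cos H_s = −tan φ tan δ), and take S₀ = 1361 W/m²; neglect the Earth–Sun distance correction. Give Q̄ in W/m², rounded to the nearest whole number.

232 W/m²

−tan φ tan δ = −(-0.6924)(0.3134) = 0.2170; H_s = arccos(0.2170) = 77.47°. In radians, H_s = 1.3521.
H_s sin φ sin δ = 1.3521 × -0.5693 × 0.2990 = -0.2302.
cos φ cos δ sin H_s = 0.8221 × 0.9542 × 0.9762 = 0.7658.
Q̄ = (1361/π) × (-0.2302 + 0.7658) = 433.22 × 0.5356 = 232.03 W/m².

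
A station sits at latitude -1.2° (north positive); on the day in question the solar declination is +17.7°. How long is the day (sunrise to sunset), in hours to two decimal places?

cos H_s = −tan(-1.2°) · tan(17.7°) = 0.0067, so H_s = arccos(0.0067) = 89.62°.
Day length = 2 H_s / 15° h⁻¹ = 179.24° / 15 = 11.949 h.

11.95 hours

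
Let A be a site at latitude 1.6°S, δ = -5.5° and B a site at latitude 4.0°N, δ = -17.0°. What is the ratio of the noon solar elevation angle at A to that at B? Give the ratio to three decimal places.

1.248

A: 90° − |-1.6 − (-5.5)| = 86.10°.
B: 90° − |4.0 − (-17.0)| = 69.00°.
Ratio A/B = 86.1000 / 69.0000 = 1.2478.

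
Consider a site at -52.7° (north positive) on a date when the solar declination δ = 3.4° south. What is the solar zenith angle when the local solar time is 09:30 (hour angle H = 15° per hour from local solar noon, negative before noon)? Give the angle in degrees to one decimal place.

58.2°

Hour angle H = 15° × (9.5 − 12) = -37.50°.
cos θ_z = sin φ sin δ + cos φ cos δ cos H = (-0.7955)(-0.0593) + (0.6060)(0.9982)(0.7934) = 0.5271.
θ_z = arccos(0.5271) = 58.19°.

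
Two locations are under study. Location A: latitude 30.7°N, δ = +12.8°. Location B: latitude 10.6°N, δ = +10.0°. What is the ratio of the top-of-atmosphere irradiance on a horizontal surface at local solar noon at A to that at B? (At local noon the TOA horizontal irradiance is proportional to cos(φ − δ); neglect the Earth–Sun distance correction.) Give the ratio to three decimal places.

A: cos θ_z = cos(30.7° − (12.8°)) = 0.9516.
B: cos θ_z = cos(10.6° − (10.0°)) = 0.9999.
Ratio A/B = 0.9516 / 0.9999 = 0.9517.

0.952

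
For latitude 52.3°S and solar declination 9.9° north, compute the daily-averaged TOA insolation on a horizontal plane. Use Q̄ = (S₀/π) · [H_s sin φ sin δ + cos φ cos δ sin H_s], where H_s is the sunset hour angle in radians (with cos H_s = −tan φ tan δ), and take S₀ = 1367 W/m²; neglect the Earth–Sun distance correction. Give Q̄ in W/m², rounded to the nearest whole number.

176 W/m²

cos H_s = −tan(-52.3°) · tan(9.9°) = 0.2258, so H_s = arccos(0.2258) = 76.95°. In radians, H_s = 1.3430.
H_s sin φ sin δ = 1.3430 × -0.7912 × 0.1719 = -0.1827.
cos φ cos δ sin H_s = 0.6115 × 0.9851 × 0.9742 = 0.5868.
Q̄ = (1367/π) × (-0.1827 + 0.5868) = 435.13 × 0.4041 = 175.84 W/m².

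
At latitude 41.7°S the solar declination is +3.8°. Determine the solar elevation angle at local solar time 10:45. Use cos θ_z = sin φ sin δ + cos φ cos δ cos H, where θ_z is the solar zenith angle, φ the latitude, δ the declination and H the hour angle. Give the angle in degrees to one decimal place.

41.4°

Hour angle H = 15° × (10.75 − 12) = -18.75°.
cos θ_z = sin φ sin δ + cos φ cos δ cos H = (-0.6652)(0.0663) + (0.7466)(0.9978)(0.9469) = 0.6613.
θ_z = arccos(0.6613) = 48.60°, so the elevation is 90° − 48.60° = 41.40°.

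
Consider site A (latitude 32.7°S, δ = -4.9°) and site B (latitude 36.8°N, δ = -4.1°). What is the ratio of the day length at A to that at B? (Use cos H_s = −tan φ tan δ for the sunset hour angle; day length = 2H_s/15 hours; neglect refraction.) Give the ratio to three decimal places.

1.072

A: H_s = arccos(−tan -32.7° · tan -4.9°) = 93.16°, so 2H_s/15 = 12.4213 h.
B: H_s = arccos(−tan 36.8° · tan -4.1°) = 86.93°, so 2H_s/15 = 11.5907 h.
Ratio A/B = 12.4213 / 11.5907 = 1.0717.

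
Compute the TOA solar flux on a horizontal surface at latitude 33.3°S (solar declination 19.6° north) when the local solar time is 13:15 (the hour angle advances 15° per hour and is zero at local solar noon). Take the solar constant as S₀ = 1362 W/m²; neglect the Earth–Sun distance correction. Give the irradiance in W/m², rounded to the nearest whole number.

765 W/m²

Hour angle H = 15° × (13.25 − 12) = 18.75°.
With φ = -33.3°, δ = 19.6°, H = 18.75°: sin φ sin δ = -0.1842, cos φ cos δ cos H = 0.7456, so cos θ_z = 0.5614.
Top-of-atmosphere irradiance = S₀ cos θ_z = 1362 × 0.5614 = 764.63 W/m².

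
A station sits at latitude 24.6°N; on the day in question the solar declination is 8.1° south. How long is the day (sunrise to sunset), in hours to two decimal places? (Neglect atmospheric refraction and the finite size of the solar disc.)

The sunset hour angle satisfies cos H_s = −tan φ tan δ = 0.0652, giving H_s = 86.26°.
Day length = 2 H_s / 15° h⁻¹ = 172.52° / 15 = 11.501 h.

11.50 hours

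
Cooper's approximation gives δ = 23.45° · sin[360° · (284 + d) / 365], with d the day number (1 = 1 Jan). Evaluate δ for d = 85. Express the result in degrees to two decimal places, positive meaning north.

+1.61°

360 × (284 + 85) / 365 = 363.945°; sin(363.945°) = 0.0688.
δ = 23.45 × 0.0688 = 1.613° ≈ +1.61°.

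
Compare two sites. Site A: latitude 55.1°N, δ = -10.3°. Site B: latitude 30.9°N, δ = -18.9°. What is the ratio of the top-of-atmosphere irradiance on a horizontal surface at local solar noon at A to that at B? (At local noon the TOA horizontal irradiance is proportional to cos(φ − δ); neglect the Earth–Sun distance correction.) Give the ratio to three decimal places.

A: cos θ_z = cos(55.1° − (-10.3°)) = 0.4163.
B: cos θ_z = cos(30.9° − (-18.9°)) = 0.6455.
Ratio A/B = 0.4163 / 0.6455 = 0.6449.

0.645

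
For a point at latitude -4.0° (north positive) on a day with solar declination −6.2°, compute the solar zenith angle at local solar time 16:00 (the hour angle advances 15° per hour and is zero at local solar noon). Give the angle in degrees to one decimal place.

59.8°

Hour angle H = 15° × (16 − 12) = 60.00°.
cos θ_z = sin(-4.0°) sin(-6.2°) + cos(-4.0°) cos(-6.2°) cos(60.00°) = 0.0075 + 0.4959 = 0.5034.
θ_z = arccos(0.5034) = 59.77°.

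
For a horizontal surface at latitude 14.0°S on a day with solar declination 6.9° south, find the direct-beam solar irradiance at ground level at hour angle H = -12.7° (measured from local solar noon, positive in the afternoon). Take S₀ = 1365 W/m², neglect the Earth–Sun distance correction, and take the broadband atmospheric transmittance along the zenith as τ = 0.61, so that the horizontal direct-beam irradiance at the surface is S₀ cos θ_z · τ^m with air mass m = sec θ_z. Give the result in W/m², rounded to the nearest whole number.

794 W/m²

cos θ_z = sin(-14.0°) sin(-6.9°) + cos(-14.0°) cos(-6.9°) cos(-12.70°) = 0.0291 + 0.9397 = 0.9688.
Air mass m = 1/cos θ_z = 1/0.9688 = 1.032; τ^m = 0.61^1.032 = 0.6004.
Surface direct beam = 1365 × 0.9688 × 0.6004 = 793.98 W/m².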